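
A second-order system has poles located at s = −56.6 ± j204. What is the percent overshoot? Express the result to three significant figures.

%OS ≈ 41.8%

With σ = 56.6, ω_d = 204: ω_n = √(σ²+ω_d²) = 212 rad/s, ζ = σ/ω_n = 0.267.
%OS = 100 e^{−πζ/√(1−ζ²)} with ζ = 0.267 gives 41.8%.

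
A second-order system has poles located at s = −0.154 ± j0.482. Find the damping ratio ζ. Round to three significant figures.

ζ ≈ 0.304

With σ = 0.154, ω_d = 0.482: ω_n = √(σ²+ω_d²) = 0.506 rad/s, ζ = σ/ω_n = 0.304.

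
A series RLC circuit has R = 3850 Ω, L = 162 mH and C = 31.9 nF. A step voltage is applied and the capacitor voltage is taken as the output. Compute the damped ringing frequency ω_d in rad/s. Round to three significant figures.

ω_d ≈ 7230 rad/s

For a series RLC circuit (capacitor voltage as output), ω_n = 1/√(LC) = 1/√(162 mH · 31.9 nF) = 13900 rad/s.
ζ = (R/2)·√(C/L) = (3850/2)·√(31.9 nF/162 mH) = 0.854.
ω_d = 13900·√(1 − 0.854²) = 7230 rad/s.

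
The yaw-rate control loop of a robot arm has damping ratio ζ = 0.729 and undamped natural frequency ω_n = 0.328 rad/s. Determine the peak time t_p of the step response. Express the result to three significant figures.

The damped frequency is ω_d = ω_n√(1−ζ²) = 0.328·√(1−0.531) = 0.225 rad/s.
Peak time t_p = π/ω_d = π/0.225 = 14.0 s.

t_p ≈ 14.0 s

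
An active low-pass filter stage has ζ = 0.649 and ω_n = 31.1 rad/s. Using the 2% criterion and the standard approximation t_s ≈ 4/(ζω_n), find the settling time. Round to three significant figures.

t_s ≈ 0.198 s

t_s ≈ 4/(ζω_n) = 4/(0.649 × 31.1) = 0.198 s.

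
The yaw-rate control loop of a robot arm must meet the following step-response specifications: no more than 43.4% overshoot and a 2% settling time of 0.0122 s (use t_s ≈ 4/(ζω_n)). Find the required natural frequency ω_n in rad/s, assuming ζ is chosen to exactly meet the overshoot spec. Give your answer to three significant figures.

From %OS = 100·exp(−πζ/√(1−ζ²)), invert to get ζ = −ln(OS)/√(π² + ln²(OS)) with OS = 0.434.
−ln 0.434 = 0.8347, so ζ = 0.8347/√(π² + 0.6967) = 0.257.
Then ω_n = 4/(ζ t_s) = 4/(0.257 × 0.0122) = 1280 rad/s.

ω_n ≈ 1280 rad/s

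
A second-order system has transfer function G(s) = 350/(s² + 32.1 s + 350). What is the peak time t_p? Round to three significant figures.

t_p ≈ 0.327 s

Comparing the denominator to s² + 2ζω_n s + ω_n²: ω_n = √350 = 18.7 rad/s, and 2ζω_n = 32.1 so ζ = 32.1/(2·18.7) = 0.858.
ω_d = 18.7·√(1 − 0.858²) = 9.61 rad/s. Then t_p = π/ω_d = 0.327 s.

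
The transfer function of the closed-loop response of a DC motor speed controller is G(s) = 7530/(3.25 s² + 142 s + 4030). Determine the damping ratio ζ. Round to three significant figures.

Dividing through by 3.25: denominator becomes s² + 43.69 s + 1240.
So ω_n = √1240 = 35.2 rad/s and ζ = 43.69/(2·35.2) = 0.620.

ζ ≈ 0.620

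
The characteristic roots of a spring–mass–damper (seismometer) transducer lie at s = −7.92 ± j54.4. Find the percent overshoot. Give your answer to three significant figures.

The poles are at −σ ± jω_d with σ = 7.92 and ω_d = 54.4, so ω_n = √(σ²+ω_d²) = 55.0 rad/s and ζ = σ/ω_n = 0.144.
%OS = 100 e^{−πζ/√(1−ζ²)} with ζ = 0.144 gives 63.3%.

%OS ≈ 63.3%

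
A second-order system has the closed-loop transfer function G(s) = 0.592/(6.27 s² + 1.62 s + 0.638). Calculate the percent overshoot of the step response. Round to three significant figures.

Dividing through by 6.27: denominator becomes s² + 0.2584 s + 0.1018.
So ω_n = √0.1018 = 0.319 rad/s and ζ = 0.2584/(2·0.319) = 0.405.
%OS = 100 e^{−πζ/√(1−ζ²)} with ζ = 0.405 gives 24.9%.

%OS ≈ 24.9%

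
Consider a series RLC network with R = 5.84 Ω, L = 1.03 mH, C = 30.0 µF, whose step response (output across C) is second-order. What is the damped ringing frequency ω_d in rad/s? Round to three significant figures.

For a series RLC circuit (capacitor voltage as output), ω_n = 1/√(LC) = 1/√(1.03 mH · 30.0 µF) = 5690 rad/s.
ζ = (R/2)·√(C/L) = (5.84/2)·√(30.0 µF/1.03 mH) = 0.498.
ω_d = 5690·√(1 − 0.498²) = 4930 rad/s.

ω_d ≈ 4930 rad/s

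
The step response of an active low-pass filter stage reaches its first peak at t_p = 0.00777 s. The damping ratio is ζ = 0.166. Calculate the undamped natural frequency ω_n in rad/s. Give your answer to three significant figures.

Peak time t_p = π/ω_d, so ω_d = π/t_p = π/0.00777 = 404 rad/s.
ω_n = ω_d/√(1−ζ²) = 404/√0.972 = 410 rad/s.

ω_n ≈ 410 rad/s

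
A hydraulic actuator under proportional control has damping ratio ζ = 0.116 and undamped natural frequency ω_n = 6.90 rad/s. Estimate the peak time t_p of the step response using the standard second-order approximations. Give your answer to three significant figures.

The damped frequency is ω_d = ω_n√(1−ζ²) = 6.90·√(1−0.0135) = 6.85 rad/s.
Peak time t_p = π/ω_d = π/6.85 = 0.458 s.

t_p ≈ 0.458 s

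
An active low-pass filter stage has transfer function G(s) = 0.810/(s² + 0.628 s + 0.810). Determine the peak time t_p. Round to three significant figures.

t_p ≈ 3.72 s

ω_n = √0.810 = 0.900 rad/s; ζ = 0.628/(2·0.900) = 0.349.
The damped frequency ω_d = ω_n√(1−ζ²) = 0.843 rad/s. Then t_p = π/ω_d = 3.72 s.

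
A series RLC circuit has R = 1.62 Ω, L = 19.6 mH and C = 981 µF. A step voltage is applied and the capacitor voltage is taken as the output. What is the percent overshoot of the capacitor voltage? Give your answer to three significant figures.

%OS ≈ 56.1%

For a series RLC circuit (capacitor voltage as output), ω_n = 1/√(LC) = 1/√(19.6 mH · 981 µF) = 228 rad/s.
ζ = (R/2)·√(C/L) = (1.62/2)·√(981 µF/19.6 mH) = 0.181.
%OS = 100·exp(−πζ/√(1−ζ²)) = 56.1%.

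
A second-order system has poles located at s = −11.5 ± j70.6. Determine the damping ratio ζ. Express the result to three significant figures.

|pole| = ω_n = √(11.5² + 70.6²) = 71.5 rad/s; ζ = cos θ = σ/ω_n = 0.161.

ζ ≈ 0.161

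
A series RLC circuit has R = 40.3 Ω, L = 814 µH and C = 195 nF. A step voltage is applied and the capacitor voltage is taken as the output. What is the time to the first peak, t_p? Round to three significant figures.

t_p ≈ 0.0000417 s

For a series RLC circuit (capacitor voltage as output), ω_n = 1/√(LC) = 1/√(814 µH · 195 nF) = 79400 rad/s.
ζ = (R/2)·√(C/L) = (40.3/2)·√(195 nF/814 µH) = 0.312.
ω_d = ω_n√(1−ζ²) = 75400 rad/s. t_p = π/ω_d = 0.0000417 s.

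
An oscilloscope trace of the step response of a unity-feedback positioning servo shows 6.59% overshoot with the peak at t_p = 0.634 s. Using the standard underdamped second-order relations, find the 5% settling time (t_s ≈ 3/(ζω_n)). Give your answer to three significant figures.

ζ from %OS: ζ = |ln 0.0659|/√(π²+ln²0.0659) = 0.655.
From t_p = π/ω_d, ω_d = π/0.634 = 4.96 rad/s, so ω_n = ω_d/√(1−ζ²) = 6.55 rad/s.
t_s ≈ 3/(ζω_n) = 3/(0.655·6.55) = 0.699 s.

t_s ≈ 0.699 s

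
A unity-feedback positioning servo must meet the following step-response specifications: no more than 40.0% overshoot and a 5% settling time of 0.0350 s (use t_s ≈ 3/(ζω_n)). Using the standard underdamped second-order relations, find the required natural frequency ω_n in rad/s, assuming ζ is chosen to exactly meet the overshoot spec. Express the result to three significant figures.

From %OS = 100·exp(−πζ/√(1−ζ²)), invert to get ζ = −ln(OS)/√(π² + ln²(OS)) with OS = 0.400.
−ln 0.400 = 0.9163, so ζ = 0.9163/√(π² + 0.8396) = 0.280.
Then ω_n = 3/(ζ t_s) = 3/(0.280 × 0.0350) = 306 rad/s.

ω_n ≈ 306 rad/s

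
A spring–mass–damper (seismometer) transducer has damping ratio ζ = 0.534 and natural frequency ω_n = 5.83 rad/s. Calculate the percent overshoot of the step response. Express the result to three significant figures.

%OS ≈ 13.7%

For an underdamped second-order system, %OS = 100·exp(−πζ/√(1−ζ²)).
πζ/√(1−ζ²) = π·0.534/√(1−0.285) = 1.984, so %OS = 100·e^(−1.984) = 13.7%.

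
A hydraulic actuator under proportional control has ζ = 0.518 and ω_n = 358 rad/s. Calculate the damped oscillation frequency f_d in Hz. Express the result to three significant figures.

ω_d = ω_n√(1−ζ²) = 358·√0.732 = 306 rad/s.
f_d = ω_d/(2π) = 48.7 Hz.

f_d ≈ 48.7 Hz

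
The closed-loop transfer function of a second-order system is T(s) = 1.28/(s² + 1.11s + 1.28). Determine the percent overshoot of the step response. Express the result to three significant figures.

Comparing the denominator to s² + 2ζω_n s + ω_n²: ω_n = √1.28 = 1.13 rad/s, and 2ζω_n = 1.11 so ζ = 1.11/(2·1.13) = 0.491.
%OS = 100 e^{−πζ/√(1−ζ²)} with ζ = 0.491 gives 17.1%.

%OS ≈ 17.1%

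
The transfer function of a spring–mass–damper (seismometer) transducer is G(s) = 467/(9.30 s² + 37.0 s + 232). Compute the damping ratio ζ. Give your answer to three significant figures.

ζ ≈ 0.398

Dividing through by 9.30: denominator becomes s² + 3.978 s + 24.95.
So ω_n = √24.95 = 4.99 rad/s and ζ = 3.978/(2·4.99) = 0.398.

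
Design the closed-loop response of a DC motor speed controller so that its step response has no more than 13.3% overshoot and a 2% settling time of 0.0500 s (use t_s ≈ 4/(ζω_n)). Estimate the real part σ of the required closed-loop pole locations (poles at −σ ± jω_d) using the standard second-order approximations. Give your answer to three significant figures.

σ ≈ 80.0

The settling-time spec alone fixes σ = ζω_n = 4/t_s = 4/0.0500 = 80.0.
(Overshoot then fixes ζ = 0.540 and hence ω_d = σ·√(1−ζ²)/ζ = 125 rad/s.)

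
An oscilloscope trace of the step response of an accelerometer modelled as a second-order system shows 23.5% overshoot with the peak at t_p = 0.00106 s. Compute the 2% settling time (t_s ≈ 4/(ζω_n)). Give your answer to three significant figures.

From the overshoot, ζ = −ln(OS)/√(π²+ln²(OS)) = 0.419.
t_p = π/ω_d ⇒ ω_d = 2960 rad/s; then ω_n = ω_d/√(1−ζ²) = 3260 rad/s.
t_s ≈ 4/(ζω_n) = 4/(0.419·3260) = 0.00293 s.

t_s ≈ 0.00293 s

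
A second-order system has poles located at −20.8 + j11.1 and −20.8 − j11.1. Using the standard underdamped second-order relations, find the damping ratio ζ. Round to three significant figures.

The poles are at −σ ± jω_d with σ = 20.8 and ω_d = 11.1, so ω_n = √(σ²+ω_d²) = 23.6 rad/s and ζ = σ/ω_n = 0.882.

ζ ≈ 0.882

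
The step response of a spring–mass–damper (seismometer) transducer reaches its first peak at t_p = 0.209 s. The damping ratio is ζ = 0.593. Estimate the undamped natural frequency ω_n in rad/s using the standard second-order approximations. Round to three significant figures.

ω_n ≈ 18.7 rad/s

Peak time t_p = π/ω_d, so ω_d = π/t_p = π/0.209 = 15.0 rad/s.
ω_n = ω_d/√(1−ζ²) = 15.0/√0.648 = 18.7 rad/s.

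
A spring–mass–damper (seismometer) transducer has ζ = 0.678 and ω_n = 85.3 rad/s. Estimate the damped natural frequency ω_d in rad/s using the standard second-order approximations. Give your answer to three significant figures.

ω_d ≈ 62.7 rad/s

ω_d = ω_n√(1−ζ²) = 85.3·√0.540 = 62.7 rad/s.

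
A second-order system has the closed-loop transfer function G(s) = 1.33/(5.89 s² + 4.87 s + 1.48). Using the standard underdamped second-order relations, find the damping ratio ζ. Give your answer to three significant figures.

ζ ≈ 0.825

Dividing through by 5.89: denominator becomes s² + 0.8268 s + 0.2513.
So ω_n = √0.2513 = 0.501 rad/s and ζ = 0.8268/(2·0.501) = 0.825.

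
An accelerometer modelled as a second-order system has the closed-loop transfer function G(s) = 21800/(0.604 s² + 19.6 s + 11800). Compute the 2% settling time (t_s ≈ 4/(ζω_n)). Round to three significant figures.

Dividing through by 0.604: denominator becomes s² + 32.45 s + 19540.
So ω_n = √19540 = 140 rad/s and ζ = 32.45/(2·140) = 0.116.
t_s ≈ 4/(ζω_n) = 0.247 s.

t_s ≈ 0.247 s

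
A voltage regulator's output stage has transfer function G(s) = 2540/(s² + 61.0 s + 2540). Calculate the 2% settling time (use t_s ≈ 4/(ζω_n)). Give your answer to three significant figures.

ω_n = √2540 = 50.4 rad/s; ζ = 61.0/(2·50.4) = 0.605.
t_s ≈ 4/(ζω_n) = 4/(0.605·50.4) = 0.131 s.

t_s ≈ 0.131 s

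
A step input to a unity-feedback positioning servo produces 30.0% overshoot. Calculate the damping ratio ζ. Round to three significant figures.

ζ ≈ 0.358

From %OS = 100·exp(−πζ/√(1−ζ²)), invert to get ζ = −ln(OS)/√(π² + ln²(OS)) with OS = 0.300.
−ln 0.300 = 1.204, so ζ = 1.204/√(π² + 1.450) = 0.358.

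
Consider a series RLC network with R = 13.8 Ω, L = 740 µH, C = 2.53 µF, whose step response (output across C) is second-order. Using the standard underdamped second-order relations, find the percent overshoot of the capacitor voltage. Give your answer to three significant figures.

For a series RLC circuit (capacitor voltage as output), ω_n = 1/√(LC) = 1/√(740 µH · 2.53 µF) = 23100 rad/s.
ζ = (R/2)·√(C/L) = (13.8/2)·√(2.53 µF/740 µH) = 0.403.
%OS = 100·exp(−πζ/√(1−ζ²)) = 25.0%.

%OS ≈ 25.0%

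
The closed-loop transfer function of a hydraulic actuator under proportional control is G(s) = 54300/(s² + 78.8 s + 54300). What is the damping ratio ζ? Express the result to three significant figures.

ω_n = √54300 = 233 rad/s; ζ = 78.8/(2·233) = 0.169.

ζ ≈ 0.169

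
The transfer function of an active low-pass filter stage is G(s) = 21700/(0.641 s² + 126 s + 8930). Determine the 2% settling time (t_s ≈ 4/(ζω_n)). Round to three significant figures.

Dividing through by 0.641: denominator becomes s² + 196.6 s + 13930.
So ω_n = √13930 = 118 rad/s and ζ = 196.6/(2·118) = 0.833.
t_s ≈ 4/(ζω_n) = 0.0407 s.

t_s ≈ 0.0407 s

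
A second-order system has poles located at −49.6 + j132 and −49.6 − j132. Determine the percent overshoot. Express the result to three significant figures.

%OS ≈ 30.7%

|pole| = ω_n = √(49.6² + 132²) = 141 rad/s; ζ = cos θ = σ/ω_n = 0.352.
%OS = 100 e^{−πζ/√(1−ζ²)} with ζ = 0.352 gives 30.7%.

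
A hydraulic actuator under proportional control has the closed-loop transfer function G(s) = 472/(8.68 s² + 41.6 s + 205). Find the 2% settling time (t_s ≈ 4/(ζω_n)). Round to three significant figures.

t_s ≈ 1.67 s

Dividing through by 8.68: denominator becomes s² + 4.793 s + 23.62.
So ω_n = √23.62 = 4.86 rad/s and ζ = 4.793/(2·4.86) = 0.493.
t_s ≈ 4/(ζω_n) = 1.67 s.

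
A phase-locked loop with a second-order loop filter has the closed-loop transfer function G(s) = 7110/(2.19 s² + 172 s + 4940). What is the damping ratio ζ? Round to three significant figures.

Dividing through by 2.19: denominator becomes s² + 78.54 s + 2256.
So ω_n = √2256 = 47.5 rad/s and ζ = 78.54/(2·47.5) = 0.827.

ζ ≈ 0.827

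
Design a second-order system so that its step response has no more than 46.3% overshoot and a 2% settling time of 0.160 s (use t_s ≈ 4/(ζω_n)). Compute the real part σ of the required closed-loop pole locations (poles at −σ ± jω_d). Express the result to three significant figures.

σ ≈ 25.0

The settling-time spec alone fixes σ = ζω_n = 4/t_s = 4/0.160 = 25.0.
(Overshoot then fixes ζ = 0.238 and hence ω_d = σ·√(1−ζ²)/ζ = 102 rad/s.)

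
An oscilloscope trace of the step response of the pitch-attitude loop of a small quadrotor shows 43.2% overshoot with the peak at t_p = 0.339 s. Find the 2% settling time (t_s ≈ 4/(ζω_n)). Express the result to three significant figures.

The overshoot fixes ζ = −ln(OS)/√(π²+ln²(OS)) = 0.258.
t_p = π/ω_d ⇒ ω_d = 9.27 rad/s; then ω_n = ω_d/√(1−ζ²) = 9.59 rad/s.
t_s ≈ 4/(ζω_n) = 4/(0.258·9.59) = 1.62 s.

t_s ≈ 1.62 s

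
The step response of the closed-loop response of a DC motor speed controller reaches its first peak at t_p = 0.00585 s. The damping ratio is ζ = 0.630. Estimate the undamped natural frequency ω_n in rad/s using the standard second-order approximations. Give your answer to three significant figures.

ω_n ≈ 692 rad/s

Peak time t_p = π/ω_d, so ω_d = π/t_p = π/0.00585 = 537 rad/s.
ω_n = ω_d/√(1−ζ²) = 537/√0.603 = 692 rad/s.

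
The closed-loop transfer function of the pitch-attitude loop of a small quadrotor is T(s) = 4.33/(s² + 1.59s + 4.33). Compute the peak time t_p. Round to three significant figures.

ω_n = √4.33 = 2.08 rad/s; ζ = 1.59/(2·2.08) = 0.382.
ω_d = 2.08·√(1 − 0.382²) = 1.92 rad/s. Then t_p = π/ω_d = 1.63 s.

t_p ≈ 1.63 s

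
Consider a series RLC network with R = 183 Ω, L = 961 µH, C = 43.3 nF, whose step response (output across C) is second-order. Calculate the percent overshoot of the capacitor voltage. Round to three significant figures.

%OS ≈ 8.67%

For a series RLC circuit (capacitor voltage as output), ω_n = 1/√(LC) = 1/√(961 µH · 43.3 nF) = 155000 rad/s.
ζ = (R/2)·√(C/L) = (183/2)·√(43.3 nF/961 µH) = 0.614.
%OS = 100·exp(−πζ/√(1−ζ²)) = 8.67%.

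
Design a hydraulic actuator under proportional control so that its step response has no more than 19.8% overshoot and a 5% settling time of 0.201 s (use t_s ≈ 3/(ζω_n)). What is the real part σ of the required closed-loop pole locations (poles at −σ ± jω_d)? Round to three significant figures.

σ ≈ 14.9

The settling-time spec alone fixes σ = ζω_n = 3/t_s = 3/0.201 = 14.9.
(Overshoot then fixes ζ = 0.458 and hence ω_d = σ·√(1−ζ²)/ζ = 29.0 rad/s.)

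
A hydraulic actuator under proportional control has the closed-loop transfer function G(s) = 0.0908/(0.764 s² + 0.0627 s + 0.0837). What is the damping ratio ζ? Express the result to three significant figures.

Dividing through by 0.764: denominator becomes s² + 0.08207 s + 0.1096.
So ω_n = √0.1096 = 0.331 rad/s and ζ = 0.08207/(2·0.331) = 0.124.

ζ ≈ 0.124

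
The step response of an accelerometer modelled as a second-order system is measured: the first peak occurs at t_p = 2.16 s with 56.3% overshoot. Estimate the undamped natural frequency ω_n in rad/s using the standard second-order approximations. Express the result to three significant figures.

ω_n ≈ 1.48 rad/s

From the overshoot, ζ = −ln(OS)/√(π²+ln²(OS)) = 0.180.
t_p = π/ω_d ⇒ ω_d = 1.45 rad/s; then ω_n = ω_d/√(1−ζ²) = 1.48 rad/s.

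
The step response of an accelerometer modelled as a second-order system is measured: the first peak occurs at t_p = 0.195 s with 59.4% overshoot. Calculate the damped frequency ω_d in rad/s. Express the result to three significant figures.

t_p = π/ω_d, so ω_d = π/0.195 = 16.1 rad/s.

ω_d ≈ 16.1 rad/s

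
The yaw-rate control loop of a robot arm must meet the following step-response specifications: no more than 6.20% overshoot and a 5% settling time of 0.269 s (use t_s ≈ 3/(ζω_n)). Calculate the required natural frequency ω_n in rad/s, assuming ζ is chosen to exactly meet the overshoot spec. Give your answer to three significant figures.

ω_n ≈ 16.8 rad/s

ζ = −ln(OS)/√(π² + (ln OS)²). With OS = 0.0620, ln OS = −2.781 and ζ = 2.781/4.195 = 0.663.
From t_s ≈ 3/(ζω_n): ω_n = 3/(ζ·t_s) = 3/(0.663·0.269) = 16.8 rad/s.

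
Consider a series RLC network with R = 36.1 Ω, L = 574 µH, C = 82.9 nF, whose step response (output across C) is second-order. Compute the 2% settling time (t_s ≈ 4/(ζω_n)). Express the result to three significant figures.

For a series RLC circuit (capacitor voltage as output), ω_n = 1/√(LC) = 1/√(574 µH · 82.9 nF) = 145000 rad/s.
ζ = (R/2)·√(C/L) = (36.1/2)·√(82.9 nF/574 µH) = 0.217.
t_s ≈ 4/(ζω_n) = 0.000127 s.

t_s ≈ 0.000127 s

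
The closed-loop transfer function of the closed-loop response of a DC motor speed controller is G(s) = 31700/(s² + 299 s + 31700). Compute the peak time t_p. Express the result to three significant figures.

t_p ≈ 0.0325 s

Matching coefficients with s² + 2ζω_n s + ω_n² gives ω_n² = 31700 ⇒ ω_n = 178 rad/s, and ζ = 299/(2ω_n) = 0.840.
ω_d = 178·√(1 − 0.840²) = 96.7 rad/s. Then t_p = π/ω_d = 0.0325 s.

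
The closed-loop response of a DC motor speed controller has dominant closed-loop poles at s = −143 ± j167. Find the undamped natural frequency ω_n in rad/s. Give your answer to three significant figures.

ω_n ≈ 220 rad/s

The poles are at −σ ± jω_d with σ = 143 and ω_d = 167, so ω_n = √(σ²+ω_d²) = 220 rad/s and ζ = σ/ω_n = 0.650.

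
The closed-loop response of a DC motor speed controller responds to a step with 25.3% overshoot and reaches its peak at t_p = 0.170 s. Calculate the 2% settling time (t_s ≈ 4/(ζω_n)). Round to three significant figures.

t_s ≈ 0.495 s

ζ from %OS: ζ = |ln 0.253|/√(π²+ln²0.253) = 0.401.
t_p = π/ω_d ⇒ ω_d = 18.5 rad/s; then ω_n = ω_d/√(1−ζ²) = 20.2 rad/s.
t_s ≈ 4/(ζω_n) = 4/(0.401·20.2) = 0.495 s.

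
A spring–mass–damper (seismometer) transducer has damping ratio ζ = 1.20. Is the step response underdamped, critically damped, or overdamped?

Since ζ = 1.20 > 1, the system is overdamped.

overdamped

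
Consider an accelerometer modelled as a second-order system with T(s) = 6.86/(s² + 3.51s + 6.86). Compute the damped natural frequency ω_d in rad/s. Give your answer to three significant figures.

ω_d ≈ 1.94 rad/s

Matching coefficients with s² + 2ζω_n s + ω_n² gives ω_n² = 6.86 ⇒ ω_n = 2.62 rad/s, and ζ = 3.51/(2ω_n) = 0.670.
ω_d = ω_n√(1−ζ²) = 1.94 rad/s.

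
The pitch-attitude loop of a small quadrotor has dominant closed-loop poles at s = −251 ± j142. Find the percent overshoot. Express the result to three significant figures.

%OS ≈ 0.388%

The poles are at −σ ± jω_d with σ = 251 and ω_d = 142, so ω_n = √(σ²+ω_d²) = 288 rad/s and ζ = σ/ω_n = 0.870.
%OS = 100 e^{−πζ/√(1−ζ²)} with ζ = 0.870 gives 0.388%.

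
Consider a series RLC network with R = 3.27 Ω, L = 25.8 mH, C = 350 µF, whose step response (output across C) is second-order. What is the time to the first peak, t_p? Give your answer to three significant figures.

t_p ≈ 0.00962 s

For a series RLC circuit (capacitor voltage as output), ω_n = 1/√(LC) = 1/√(25.8 mH · 350 µF) = 333 rad/s.
ζ = (R/2)·√(C/L) = (3.27/2)·√(350 µF/25.8 mH) = 0.190.
The damped frequency ω_d = ω_n√(1−ζ²) = 327 rad/s. t_p = π/ω_d = 0.00962 s.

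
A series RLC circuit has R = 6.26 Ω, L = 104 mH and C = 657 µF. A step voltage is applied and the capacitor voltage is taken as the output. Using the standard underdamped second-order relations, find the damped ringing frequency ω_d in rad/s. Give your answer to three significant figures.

ω_d ≈ 117 rad/s

For a series RLC circuit (capacitor voltage as output), ω_n = 1/√(LC) = 1/√(104 mH · 657 µF) = 121 rad/s.
ζ = (R/2)·√(C/L) = (6.26/2)·√(657 µF/104 mH) = 0.249.
The damped frequency ω_d = ω_n√(1−ζ²) = 117 rad/s.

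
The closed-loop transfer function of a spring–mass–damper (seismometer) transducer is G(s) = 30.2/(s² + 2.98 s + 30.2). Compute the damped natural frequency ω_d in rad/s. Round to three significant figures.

Comparing the denominator to s² + 2ζω_n s + ω_n²: ω_n = √30.2 = 5.50 rad/s, and 2ζω_n = 2.98 so ζ = 2.98/(2·5.50) = 0.271.
The damped frequency ω_d = ω_n√(1−ζ²) = 5.29 rad/s.

ω_d ≈ 5.29 rad/s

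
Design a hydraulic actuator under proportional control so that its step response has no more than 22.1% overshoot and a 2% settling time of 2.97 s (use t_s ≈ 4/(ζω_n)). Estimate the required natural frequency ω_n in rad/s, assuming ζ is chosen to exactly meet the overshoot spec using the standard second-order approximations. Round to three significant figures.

ζ = −ln(OS)/√(π² + (ln OS)²). With OS = 0.221, ln OS = −1.510 and ζ = 1.510/3.485 = 0.433.
Then ω_n = 4/(ζ t_s) = 4/(0.433 × 2.97) = 3.11 rad/s.

ω_n ≈ 3.11 rad/s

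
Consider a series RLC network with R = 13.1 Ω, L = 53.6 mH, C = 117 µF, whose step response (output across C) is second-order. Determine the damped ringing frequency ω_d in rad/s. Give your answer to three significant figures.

ω_d ≈ 380 rad/s

For a series RLC circuit (capacitor voltage as output), ω_n = 1/√(LC) = 1/√(53.6 mH · 117 µF) = 399 rad/s.
ζ = (R/2)·√(C/L) = (13.1/2)·√(117 µF/53.6 mH) = 0.306.
ω_d = ω_n√(1−ζ²) = 380 rad/s.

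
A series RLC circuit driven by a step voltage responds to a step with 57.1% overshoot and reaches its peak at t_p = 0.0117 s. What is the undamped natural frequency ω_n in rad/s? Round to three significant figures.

ω_n ≈ 273 rad/s

ζ from %OS: ζ = |ln 0.571|/√(π²+ln²0.571) = 0.176.
t_p = π/ω_d ⇒ ω_d = 269 rad/s; then ω_n = ω_d/√(1−ζ²) = 273 rad/s.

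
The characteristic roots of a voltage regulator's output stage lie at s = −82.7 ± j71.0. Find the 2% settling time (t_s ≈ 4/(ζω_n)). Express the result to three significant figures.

For poles at −σ ± jω_d, ζω_n = σ = 82.7, so t_s ≈ 4/σ = 0.0484 s.

t_s ≈ 0.0484 s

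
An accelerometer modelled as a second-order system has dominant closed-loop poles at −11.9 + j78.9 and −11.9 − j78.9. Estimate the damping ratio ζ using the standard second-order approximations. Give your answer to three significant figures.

With σ = 11.9, ω_d = 78.9: ω_n = √(σ²+ω_d²) = 79.8 rad/s, ζ = σ/ω_n = 0.149.

ζ ≈ 0.149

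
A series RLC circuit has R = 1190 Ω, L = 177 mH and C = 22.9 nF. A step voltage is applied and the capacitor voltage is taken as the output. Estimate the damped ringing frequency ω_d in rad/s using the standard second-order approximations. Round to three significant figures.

ω_d ≈ 15300 rad/s

For a series RLC circuit (capacitor voltage as output), ω_n = 1/√(LC) = 1/√(177 mH · 22.9 nF) = 15700 rad/s.
ζ = (R/2)·√(C/L) = (1190/2)·√(22.9 nF/177 mH) = 0.214.
ω_d = 15700·√(1 − 0.214²) = 15300 rad/s.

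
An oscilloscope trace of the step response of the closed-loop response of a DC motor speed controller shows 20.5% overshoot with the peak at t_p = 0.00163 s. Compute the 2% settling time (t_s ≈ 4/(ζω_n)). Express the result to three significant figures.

t_s ≈ 0.00411 s

The overshoot fixes ζ = −ln(OS)/√(π²+ln²(OS)) = 0.450.
t_p = π/ω_d ⇒ ω_d = 1930 rad/s; then ω_n = ω_d/√(1−ζ²) = 2160 rad/s.
t_s ≈ 4/(ζω_n) = 4/(0.450·2160) = 0.00411 s.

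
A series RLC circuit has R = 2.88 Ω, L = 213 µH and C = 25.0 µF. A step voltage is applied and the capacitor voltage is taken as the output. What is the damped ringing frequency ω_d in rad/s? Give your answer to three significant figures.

For a series RLC circuit (capacitor voltage as output), ω_n = 1/√(LC) = 1/√(213 µH · 25.0 µF) = 13700 rad/s.
ζ = (R/2)·√(C/L) = (2.88/2)·√(25.0 µF/213 µH) = 0.493.
ω_d = ω_n√(1−ζ²) = 11900 rad/s.

ω_d ≈ 11900 rad/s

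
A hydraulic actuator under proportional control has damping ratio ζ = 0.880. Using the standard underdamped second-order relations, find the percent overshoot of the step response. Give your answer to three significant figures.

For an underdamped second-order system, %OS = 100·exp(−πζ/√(1−ζ²)).
πζ/√(1−ζ²) = π·0.880/√(1−0.774) = 5.821, so %OS = 100·e^(−5.821) = 0.297%.

%OS ≈ 0.297%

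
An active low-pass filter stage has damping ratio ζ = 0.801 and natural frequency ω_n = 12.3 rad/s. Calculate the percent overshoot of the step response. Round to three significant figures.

For an underdamped second-order system, %OS = 100·exp(−πζ/√(1−ζ²)).
πζ/√(1−ζ²) = π·0.801/√(1−0.642) = 4.203, so %OS = 100·e^(−4.203) = 1.49%.

%OS ≈ 1.49%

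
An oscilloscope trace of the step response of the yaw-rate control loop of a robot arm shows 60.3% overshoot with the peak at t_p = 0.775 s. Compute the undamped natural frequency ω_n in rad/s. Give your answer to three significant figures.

ζ from %OS: ζ = |ln 0.603|/√(π²+ln²0.603) = 0.159.
t_p = π/ω_d ⇒ ω_d = 4.05 rad/s; then ω_n = ω_d/√(1−ζ²) = 4.11 rad/s.

ω_n ≈ 4.11 rad/s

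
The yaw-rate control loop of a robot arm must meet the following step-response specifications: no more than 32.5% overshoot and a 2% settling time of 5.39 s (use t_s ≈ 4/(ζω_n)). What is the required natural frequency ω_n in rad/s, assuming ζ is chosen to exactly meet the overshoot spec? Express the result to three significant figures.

ω_n ≈ 2.20 rad/s

ζ = −ln(OS)/√(π² + (ln OS)²). With OS = 0.325, ln OS = −1.124 and ζ = 1.124/3.337 = 0.337.
Then ω_n = 4/(ζ t_s) = 4/(0.337 × 5.39) = 2.20 rad/s.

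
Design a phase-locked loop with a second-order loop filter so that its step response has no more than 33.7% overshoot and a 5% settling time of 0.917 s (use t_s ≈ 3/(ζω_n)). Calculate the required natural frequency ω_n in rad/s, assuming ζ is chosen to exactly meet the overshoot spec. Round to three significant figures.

From %OS = 100·exp(−πζ/√(1−ζ²)), invert to get ζ = −ln(OS)/√(π² + ln²(OS)) with OS = 0.337.
−ln 0.337 = 1.088, so ζ = 1.088/√(π² + 1.183) = 0.327.
Then ω_n = 3/(ζ t_s) = 3/(0.327 × 0.917) = 10.0 rad/s.

ω_n ≈ 10.0 rad/s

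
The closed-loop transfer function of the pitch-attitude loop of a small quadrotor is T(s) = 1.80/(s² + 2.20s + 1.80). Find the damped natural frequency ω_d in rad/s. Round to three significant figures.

ω_d ≈ 0.768 rad/s

Matching coefficients with s² + 2ζω_n s + ω_n² gives ω_n² = 1.80 ⇒ ω_n = 1.34 rad/s, and ζ = 2.20/(2ω_n) = 0.820.
ω_d = 1.34·√(1 − 0.820²) = 0.768 rad/s.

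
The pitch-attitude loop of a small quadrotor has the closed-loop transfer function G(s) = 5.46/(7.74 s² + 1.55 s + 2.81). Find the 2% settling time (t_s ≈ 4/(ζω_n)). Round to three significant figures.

t_s ≈ 39.9 s

Dividing through by 7.74: denominator becomes s² + 0.2003 s + 0.3630.
So ω_n = √0.3630 = 0.603 rad/s and ζ = 0.2003/(2·0.603) = 0.166.
t_s ≈ 4/(ζω_n) = 39.9 s.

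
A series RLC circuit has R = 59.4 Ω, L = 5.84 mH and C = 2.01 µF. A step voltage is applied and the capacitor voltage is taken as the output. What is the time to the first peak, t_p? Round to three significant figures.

For a series RLC circuit (capacitor voltage as output), ω_n = 1/√(LC) = 1/√(5.84 mH · 2.01 µF) = 9230 rad/s.
ζ = (R/2)·√(C/L) = (59.4/2)·√(2.01 µF/5.84 mH) = 0.551.
ω_d = ω_n√(1−ζ²) = 7700 rad/s. t_p = π/ω_d = 0.000408 s.

t_p ≈ 0.000408 s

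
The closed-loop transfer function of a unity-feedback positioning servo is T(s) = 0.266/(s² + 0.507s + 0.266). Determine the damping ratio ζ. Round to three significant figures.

Matching coefficients with s² + 2ζω_n s + ω_n² gives ω_n² = 0.266 ⇒ ω_n = 0.516 rad/s, and ζ = 0.507/(2ω_n) = 0.492.

ζ ≈ 0.492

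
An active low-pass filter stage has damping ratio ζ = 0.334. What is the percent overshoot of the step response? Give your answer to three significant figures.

%OS ≈ 32.8%

For an underdamped second-order system, %OS = 100·exp(−πζ/√(1−ζ²)).
πζ/√(1−ζ²) = π·0.334/√(1−0.112) = 1.113, so %OS = 100·e^(−1.113) = 32.8%.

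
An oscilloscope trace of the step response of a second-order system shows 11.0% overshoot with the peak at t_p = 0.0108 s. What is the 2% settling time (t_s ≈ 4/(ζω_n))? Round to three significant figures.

t_s ≈ 0.0196 s

The overshoot fixes ζ = −ln(OS)/√(π²+ln²(OS)) = 0.575.
From t_p = π/ω_d, ω_d = π/0.0108 = 291 rad/s, so ω_n = ω_d/√(1−ζ²) = 356 rad/s.
t_s ≈ 4/(ζω_n) = 4/(0.575·356) = 0.0196 s.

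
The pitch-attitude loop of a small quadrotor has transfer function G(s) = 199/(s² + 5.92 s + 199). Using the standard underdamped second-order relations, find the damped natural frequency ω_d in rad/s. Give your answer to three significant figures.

ω_d ≈ 13.8 rad/s

Matching coefficients with s² + 2ζω_n s + ω_n² gives ω_n² = 199 ⇒ ω_n = 14.1 rad/s, and ζ = 5.92/(2ω_n) = 0.210.
ω_d = ω_n√(1−ζ²) = 13.8 rad/s.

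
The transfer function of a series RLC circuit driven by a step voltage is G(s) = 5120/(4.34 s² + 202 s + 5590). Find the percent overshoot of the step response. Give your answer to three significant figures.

%OS ≈ 6.88%

Dividing through by 4.34: denominator becomes s² + 46.54 s + 1288.
So ω_n = √1288 = 35.9 rad/s and ζ = 46.54/(2·35.9) = 0.648.
%OS = 100 e^{−πζ/√(1−ζ²)} with ζ = 0.648 gives 6.88%.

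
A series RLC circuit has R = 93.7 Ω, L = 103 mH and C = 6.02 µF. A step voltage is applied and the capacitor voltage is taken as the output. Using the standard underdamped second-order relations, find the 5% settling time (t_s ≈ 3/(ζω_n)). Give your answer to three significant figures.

For a series RLC circuit (capacitor voltage as output), ω_n = 1/√(LC) = 1/√(103 mH · 6.02 µF) = 1270 rad/s.
ζ = (R/2)·√(C/L) = (93.7/2)·√(6.02 µF/103 mH) = 0.358.
t_s ≈ 3/(ζω_n) = 0.00660 s.

t_s ≈ 0.00660 s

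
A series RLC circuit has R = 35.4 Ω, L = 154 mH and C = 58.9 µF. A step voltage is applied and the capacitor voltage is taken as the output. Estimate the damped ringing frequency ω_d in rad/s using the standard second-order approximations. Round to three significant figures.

For a series RLC circuit (capacitor voltage as output), ω_n = 1/√(LC) = 1/√(154 mH · 58.9 µF) = 332 rad/s.
ζ = (R/2)·√(C/L) = (35.4/2)·√(58.9 µF/154 mH) = 0.346.
ω_d = 332·√(1 − 0.346²) = 312 rad/s.

ω_d ≈ 312 rad/s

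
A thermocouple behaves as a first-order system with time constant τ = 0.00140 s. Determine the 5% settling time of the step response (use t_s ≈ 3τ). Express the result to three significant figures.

t_s ≈ 3τ = 0.00420 s.

t_s ≈ 0.00420 s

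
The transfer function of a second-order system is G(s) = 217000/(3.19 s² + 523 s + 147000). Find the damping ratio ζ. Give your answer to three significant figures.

Dividing through by 3.19: denominator becomes s² + 163.9 s + 46080.
So ω_n = √46080 = 215 rad/s and ζ = 163.9/(2·215) = 0.382.

ζ ≈ 0.382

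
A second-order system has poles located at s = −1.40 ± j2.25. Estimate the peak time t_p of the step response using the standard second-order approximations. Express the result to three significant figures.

t_p ≈ 1.40 s

t_p = π/ω_d with ω_d = 2.25 (the imaginary part), so t_p = 1.40 s.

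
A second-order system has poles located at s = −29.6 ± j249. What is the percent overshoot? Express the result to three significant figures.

%OS ≈ 68.8%

|pole| = ω_n = √(29.6² + 249²) = 251 rad/s; ζ = cos θ = σ/ω_n = 0.118.
%OS = 100·exp(−πζ/√(1−ζ²)) = 68.8%.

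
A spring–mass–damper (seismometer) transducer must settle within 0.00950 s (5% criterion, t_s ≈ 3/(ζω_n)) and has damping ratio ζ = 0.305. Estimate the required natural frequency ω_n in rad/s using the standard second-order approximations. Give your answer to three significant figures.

Rearranging t_s ≈ 3/(ζω_n) gives ω_n = 3/(ζ·t_s) = 3/(0.305 × 0.00950) = 1040 rad/s.

ω_n ≈ 1040 rad/s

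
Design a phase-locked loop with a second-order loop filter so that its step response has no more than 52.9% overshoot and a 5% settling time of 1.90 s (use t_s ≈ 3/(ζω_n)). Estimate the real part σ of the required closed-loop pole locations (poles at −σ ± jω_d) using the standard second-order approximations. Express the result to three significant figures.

The settling-time spec alone fixes σ = ζω_n = 3/t_s = 3/1.90 = 1.58.
(Overshoot then fixes ζ = 0.199 and hence ω_d = σ·√(1−ζ²)/ζ = 7.79 rad/s.)

σ ≈ 1.58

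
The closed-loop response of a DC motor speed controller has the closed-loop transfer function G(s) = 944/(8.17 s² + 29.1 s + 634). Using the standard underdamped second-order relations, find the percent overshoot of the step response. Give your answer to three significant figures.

%OS ≈ 52.3%

Dividing through by 8.17: denominator becomes s² + 3.562 s + 77.60.
So ω_n = √77.60 = 8.81 rad/s and ζ = 3.562/(2·8.81) = 0.202.
Overshoot: exp(−π·0.202/√(1−0.202²)) = 0.523, i.e. 52.3%.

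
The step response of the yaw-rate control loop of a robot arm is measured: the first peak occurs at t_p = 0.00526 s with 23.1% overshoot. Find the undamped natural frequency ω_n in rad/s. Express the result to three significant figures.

ζ from %OS: ζ = |ln 0.231|/√(π²+ln²0.231) = 0.423.
t_p = π/ω_d ⇒ ω_d = 597 rad/s; then ω_n = ω_d/√(1−ζ²) = 659 rad/s.

ω_n ≈ 659 rad/s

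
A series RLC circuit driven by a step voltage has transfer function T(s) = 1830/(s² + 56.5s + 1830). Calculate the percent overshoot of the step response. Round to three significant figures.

%OS ≈ 6.31%

ω_n = √1830 = 42.8 rad/s; ζ = 56.5/(2·42.8) = 0.660.
%OS = 100·exp(−πζ/√(1−ζ²)) = 6.31%.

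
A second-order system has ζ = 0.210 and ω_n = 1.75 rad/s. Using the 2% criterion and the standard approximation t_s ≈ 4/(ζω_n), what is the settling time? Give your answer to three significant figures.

t_s ≈ 10.9 s

t_s ≈ 4/(ζω_n) = 4/(0.210 × 1.75) = 10.9 s.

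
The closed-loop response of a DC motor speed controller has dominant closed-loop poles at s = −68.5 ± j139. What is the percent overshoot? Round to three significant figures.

The poles are at −σ ± jω_d with σ = 68.5 and ω_d = 139, so ω_n = √(σ²+ω_d²) = 155 rad/s and ζ = σ/ω_n = 0.442.
%OS = 100·exp(−πζ/√(1−ζ²)) = 21.3%.

%OS ≈ 21.3%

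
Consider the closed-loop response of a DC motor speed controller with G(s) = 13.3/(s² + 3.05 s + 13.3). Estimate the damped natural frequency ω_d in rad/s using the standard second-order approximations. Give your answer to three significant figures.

ω_d ≈ 3.31 rad/s

Matching coefficients with s² + 2ζω_n s + ω_n² gives ω_n² = 13.3 ⇒ ω_n = 3.65 rad/s, and ζ = 3.05/(2ω_n) = 0.418.
ω_d = ω_n√(1−ζ²) = 3.31 rad/s.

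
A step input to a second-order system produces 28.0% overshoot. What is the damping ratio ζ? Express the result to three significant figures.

Inverting the overshoot relation: ζ = |ln 0.280|/√(π² + ln²0.280) = 0.376.

ζ ≈ 0.376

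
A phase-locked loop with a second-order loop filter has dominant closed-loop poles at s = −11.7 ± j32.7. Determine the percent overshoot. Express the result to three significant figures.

%OS ≈ 32.5%

The poles are at −σ ± jω_d with σ = 11.7 and ω_d = 32.7, so ω_n = √(σ²+ω_d²) = 34.7 rad/s and ζ = σ/ω_n = 0.337.
%OS = 100 e^{−πζ/√(1−ζ²)} with ζ = 0.337 gives 32.5%.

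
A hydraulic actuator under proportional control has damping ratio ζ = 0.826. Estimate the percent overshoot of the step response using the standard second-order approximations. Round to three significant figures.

%OS ≈ 1.00%

For an underdamped second-order system, %OS = 100·exp(−πζ/√(1−ζ²)).
πζ/√(1−ζ²) = π·0.826/√(1−0.682) = 4.604, so %OS = 100·e^(−4.604) = 1.00%.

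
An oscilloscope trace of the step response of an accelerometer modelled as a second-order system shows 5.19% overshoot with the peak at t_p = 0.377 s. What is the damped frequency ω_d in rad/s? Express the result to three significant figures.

t_p = π/ω_d, so ω_d = π/0.377 = 8.33 rad/s.

ω_d ≈ 8.33 rad/s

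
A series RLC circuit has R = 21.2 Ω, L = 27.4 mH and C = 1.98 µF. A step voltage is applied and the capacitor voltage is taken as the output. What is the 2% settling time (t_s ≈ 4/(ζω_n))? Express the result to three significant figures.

For a series RLC circuit (capacitor voltage as output), ω_n = 1/√(LC) = 1/√(27.4 mH · 1.98 µF) = 4290 rad/s.
ζ = (R/2)·√(C/L) = (21.2/2)·√(1.98 µF/27.4 mH) = 0.0901.
t_s ≈ 4/(ζω_n) = 0.0103 s.

t_s ≈ 0.0103 s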